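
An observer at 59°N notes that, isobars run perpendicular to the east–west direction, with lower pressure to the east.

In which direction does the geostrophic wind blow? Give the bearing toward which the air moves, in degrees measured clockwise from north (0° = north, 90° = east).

The pressure-gradient force points toward the east (bearing 090°).
Geostrophic balance: in the Northern Hemisphere the Coriolis force deflects motion to the right, so the geostrophic wind blows 90° to the right of the pressure-gradient force (low pressure on the left).
Rotating 090° by 90° clockwise gives 180° — the wind blows toward the south.

180°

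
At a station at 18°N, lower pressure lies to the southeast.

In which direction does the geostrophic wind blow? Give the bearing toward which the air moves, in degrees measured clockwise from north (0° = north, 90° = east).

225°

The pressure-gradient force points toward the southeast (bearing 135°).
Geostrophic balance: in the Northern Hemisphere the Coriolis force deflects motion to the right, so the geostrophic wind blows 90° to the right of the pressure-gradient force (low pressure on the left).
Rotating 135° by 90° clockwise gives 225° — the wind blows toward the southwest.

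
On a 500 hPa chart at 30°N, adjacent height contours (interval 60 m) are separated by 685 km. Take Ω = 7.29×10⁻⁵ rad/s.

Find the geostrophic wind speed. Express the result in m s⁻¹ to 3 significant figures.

11.8 m s⁻¹

Coriolis parameter at 30°N:
f = 2Ω sin φ = 2 × 7.29×10⁻⁵ × sin 30° = 7.29×10⁻⁵ s⁻¹
Height gradient: |∂Z/∂n| = 60 m / 685000 m = 8.76×10⁻⁵
On a pressure surface, geostrophic balance gives V_g = (g/f)|∂Z/∂n|:
V_g = 9.81 × 8.76×10⁻⁵ / 7.29×10⁻⁵ = 11.8 m/s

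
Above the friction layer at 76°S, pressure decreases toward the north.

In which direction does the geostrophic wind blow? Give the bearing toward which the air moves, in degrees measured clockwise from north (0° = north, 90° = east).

The pressure-gradient force points toward the north (bearing 000°).
Geostrophic balance: in the Southern Hemisphere the Coriolis force deflects motion to the left, so the geostrophic wind blows 90° to the left of the pressure-gradient force (low pressure on the right).
Rotating 000° by 90° counterclockwise gives 270° — the wind blows toward the west.

270°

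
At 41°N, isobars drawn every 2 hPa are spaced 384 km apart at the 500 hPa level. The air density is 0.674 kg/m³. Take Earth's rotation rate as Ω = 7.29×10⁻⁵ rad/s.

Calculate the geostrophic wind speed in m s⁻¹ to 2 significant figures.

8.1 m s⁻¹

Coriolis parameter at 41°N:
f = 2Ω sin φ = 2 × 7.29×10⁻⁵ × sin 41° = 9.57×10⁻⁵ s⁻¹
Pressure gradient: |∂P/∂n| = 200 Pa / 384000 m = 5.21×10⁻⁴ Pa/m
Geostrophic balance (pressure-gradient force = Coriolis force):
V_g = (1/(fρ)) |∂P/∂n| = 5.21×10⁻⁴ / (9.57×10⁻⁵ × 0.674) = 8.08 m/s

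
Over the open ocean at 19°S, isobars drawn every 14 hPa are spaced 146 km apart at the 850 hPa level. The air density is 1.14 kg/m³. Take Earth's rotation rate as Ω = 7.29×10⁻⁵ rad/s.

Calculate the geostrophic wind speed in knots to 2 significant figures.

Coriolis parameter at 19°S:
f = 2Ω sin φ = 2 × 7.29×10⁻⁵ × sin 19° = 4.75×10⁻⁵ s⁻¹
Pressure gradient: |∂P/∂n| = 1400 Pa / 146000 m = 9.59×10⁻³ Pa/m
Geostrophic balance (pressure-gradient force = Coriolis force):
V_g = (1/(fρ)) |∂P/∂n| = 9.59×10⁻³ / (4.75×10⁻⁵ × 1.14) = 177 m/s
Converting: 177 m/s × 1.944 = 340 knots

340 knots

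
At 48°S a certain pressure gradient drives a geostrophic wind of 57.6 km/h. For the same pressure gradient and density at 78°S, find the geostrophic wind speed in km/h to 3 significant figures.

With the same pressure gradient and density, V_g ∝ 1/f ∝ 1/sin φ.
V₂ = V₁ · sin φ₁ / sin φ₂ = 57.6 × sin 48° / sin 78°
V₂ = 57.6 × 0.7431/0.9781 = 43.8 km/h

43.8 km/h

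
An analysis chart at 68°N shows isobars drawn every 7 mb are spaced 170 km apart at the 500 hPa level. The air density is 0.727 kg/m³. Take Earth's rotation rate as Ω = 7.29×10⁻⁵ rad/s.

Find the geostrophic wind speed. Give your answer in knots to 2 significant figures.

Coriolis parameter at 68°N:
f = 2Ω sin φ = 2 × 7.29×10⁻⁵ × sin 68° = 1.35×10⁻⁴ s⁻¹
Pressure gradient: |∂P/∂n| = 700 Pa / 170000 m = 4.12×10⁻³ Pa/m
Geostrophic balance (pressure-gradient force = Coriolis force):
V_g = (1/(fρ)) |∂P/∂n| = 4.12×10⁻³ / (1.35×10⁻⁴ × 0.727) = 41.9 m/s
Converting: 41.9 m/s × 1.944 = 81 knots

81 knots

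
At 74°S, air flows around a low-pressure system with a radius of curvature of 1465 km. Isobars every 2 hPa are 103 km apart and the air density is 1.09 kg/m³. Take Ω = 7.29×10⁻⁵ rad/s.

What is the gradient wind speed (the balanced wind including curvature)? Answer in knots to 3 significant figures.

Coriolis parameter at 74°S:
f = 2Ω sin φ = 2 × 7.29×10⁻⁵ × sin 74° = 1.40×10⁻⁴ s⁻¹
Pressure gradient: |∂P/∂n| = 200 Pa / 103000 m = 1.94×10⁻³ Pa/m
Geostrophic speed: V_g = |∂P/∂n|/(fρ) = 1.94×10⁻³/(1.40×10⁻⁴ × 1.09) = 12.7 m/s
Around a low, centrifugal force acts outward with Coriolis, so pressure-gradient force balances both:
(1/ρ)|∂P/∂n| = fV + V²/R  →  V² + fR·V − fR·V_g = 0
With fR = 1.40×10⁻⁴ × 1465×10³ m = 205 m/s:
V = [−fR + √((fR)² + 4 fR V_g)]/2 = [−205 + √(205² + 4×205×12.7)]/2 = 12 m/s
Subgeostrophic (V < V_g = 12.7 m/s), as expected around a low.
Converting: 12 m/s × 1.944 = 23.3 knots

23.3 knots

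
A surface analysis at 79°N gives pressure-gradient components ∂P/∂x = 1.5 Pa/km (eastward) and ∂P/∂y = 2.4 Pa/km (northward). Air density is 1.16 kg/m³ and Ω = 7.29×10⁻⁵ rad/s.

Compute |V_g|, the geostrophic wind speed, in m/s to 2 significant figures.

Coriolis parameter at 79°N:
f = 2Ω sin φ = 2 × 7.29×10⁻⁵ × sin 79° = 1.43×10⁻⁴ s⁻¹
Component geostrophic relations (x east, y north):
u_g = −(1/(fρ)) ∂P/∂y,  v_g = (1/(fρ)) ∂P/∂x
u_g = −(2.4×10⁻³)/(1.43×10⁻⁴ × 1.16) = −14.5 m/s;  v_g = (1.5×10⁻³)/(1.43×10⁻⁴ × 1.16) = 9.04 m/s
|V_g| = √(u_g² + v_g²) = 17.0 m/s

17 m/s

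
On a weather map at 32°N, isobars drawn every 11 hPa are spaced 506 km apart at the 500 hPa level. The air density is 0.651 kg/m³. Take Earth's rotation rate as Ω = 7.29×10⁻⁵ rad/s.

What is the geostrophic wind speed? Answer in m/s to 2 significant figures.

43 m/s

Coriolis parameter at 32°N:
f = 2Ω sin φ = 2 × 7.29×10⁻⁵ × sin 32° = 7.73×10⁻⁵ s⁻¹
Pressure gradient: |∂P/∂n| = 1100 Pa / 506000 m = 2.17×10⁻³ Pa/m
Geostrophic balance (pressure-gradient force = Coriolis force):
V_g = (1/(fρ)) |∂P/∂n| = 2.17×10⁻³ / (7.73×10⁻⁵ × 0.651) = 43.2 m/s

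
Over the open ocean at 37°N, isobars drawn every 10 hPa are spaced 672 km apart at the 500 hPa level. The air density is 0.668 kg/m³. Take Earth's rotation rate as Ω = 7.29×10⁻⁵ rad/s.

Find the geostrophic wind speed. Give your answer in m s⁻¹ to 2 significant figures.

Coriolis parameter at 37°N:
f = 2Ω sin φ = 2 × 7.29×10⁻⁵ × sin 37° = 8.77×10⁻⁵ s⁻¹
Pressure gradient: |∂P/∂n| = 1000 Pa / 672000 m = 1.49×10⁻³ Pa/m
Geostrophic balance (pressure-gradient force = Coriolis force):
V_g = (1/(fρ)) |∂P/∂n| = 1.49×10⁻³ / (8.77×10⁻⁵ × 0.668) = 25.4 m/s

25 m s⁻¹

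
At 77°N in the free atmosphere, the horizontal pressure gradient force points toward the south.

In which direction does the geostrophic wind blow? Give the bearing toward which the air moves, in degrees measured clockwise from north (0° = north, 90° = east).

The pressure-gradient force points toward the south (bearing 180°).
Geostrophic balance: in the Northern Hemisphere the Coriolis force deflects motion to the right, so the geostrophic wind blows 90° to the right of the pressure-gradient force (low pressure on the left).
Rotating 180° by 90° clockwise gives 270° — the wind blows toward the west.

270°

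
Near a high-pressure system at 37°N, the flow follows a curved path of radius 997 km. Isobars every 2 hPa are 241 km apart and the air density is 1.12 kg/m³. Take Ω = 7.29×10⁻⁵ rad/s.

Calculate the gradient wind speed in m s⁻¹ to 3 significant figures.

9.47 m s⁻¹

Coriolis parameter at 37°N:
f = 2Ω sin φ = 2 × 7.29×10⁻⁵ × sin 37° = 8.77×10⁻⁵ s⁻¹
Pressure gradient: |∂P/∂n| = 200 Pa / 241000 m = 8.30×10⁻⁴ Pa/m
Geostrophic speed: V_g = |∂P/∂n|/(fρ) = 8.30×10⁻⁴/(8.77×10⁻⁵ × 1.12) = 8.44 m/s
Around a high, pressure-gradient force acts outward with centrifugal, so Coriolis balances both:
fV = (1/ρ)|∂P/∂n| + V²/R  →  V² − fR·V + fR·V_g = 0
With fR = 8.77×10⁻⁵ × 997×10³ m = 87.5 m/s:
V = [fR − √((fR)² − 4 fR V_g)]/2 = [87.5 − √(87.5² − 4×87.5×8.44)]/2 = 9.47 m/s
Supergeostrophic (V > V_g = 8.44 m/s), as expected around a high.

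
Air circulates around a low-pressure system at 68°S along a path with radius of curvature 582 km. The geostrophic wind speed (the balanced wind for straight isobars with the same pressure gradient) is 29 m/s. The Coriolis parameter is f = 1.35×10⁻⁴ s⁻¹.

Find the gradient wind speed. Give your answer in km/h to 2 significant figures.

81 km/h

Around a low, centrifugal force acts outward with Coriolis, so pressure-gradient force balances both:
(1/ρ)|∂P/∂n| = fV + V²/R  →  V² + fR·V − fR·V_g = 0
With fR = 1.35×10⁻⁴ × 582×10³ m = 78.6 m/s:
V = [−fR + √((fR)² + 4 fR V_g)]/2 = [−78.6 + √(78.6² + 4×78.6×29)]/2 = 22.5 m/s
Subgeostrophic (V < V_g = 29 m/s), as expected around a low.
Converting: 22.5 m/s × 3.6 = 81 km/h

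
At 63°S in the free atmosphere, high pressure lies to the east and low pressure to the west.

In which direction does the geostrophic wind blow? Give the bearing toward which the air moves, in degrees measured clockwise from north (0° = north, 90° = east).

180°

The pressure-gradient force points toward the west (bearing 270°).
Geostrophic balance: in the Southern Hemisphere the Coriolis force deflects motion to the left, so the geostrophic wind blows 90° to the left of the pressure-gradient force (low pressure on the right).
Rotating 270° by 90° counterclockwise gives 180° — the wind blows toward the south.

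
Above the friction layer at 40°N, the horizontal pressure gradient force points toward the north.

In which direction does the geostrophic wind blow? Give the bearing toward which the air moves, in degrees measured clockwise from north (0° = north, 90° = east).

The pressure-gradient force points toward the north (bearing 000°).
Geostrophic balance: in the Northern Hemisphere the Coriolis force deflects motion to the right, so the geostrophic wind blows 90° to the right of the pressure-gradient force (low pressure on the left).
Rotating 000° by 90° clockwise gives 090° — the wind blows toward the east.

090°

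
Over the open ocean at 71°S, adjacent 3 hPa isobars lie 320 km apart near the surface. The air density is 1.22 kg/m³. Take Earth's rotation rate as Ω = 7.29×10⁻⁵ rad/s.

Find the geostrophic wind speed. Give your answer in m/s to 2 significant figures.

Coriolis parameter at 71°S:
f = 2Ω sin φ = 2 × 7.29×10⁻⁵ × sin 71° = 1.38×10⁻⁴ s⁻¹
Pressure gradient: |∂P/∂n| = 300 Pa / 320000 m = 9.38×10⁻⁴ Pa/m
Geostrophic balance (pressure-gradient force = Coriolis force):
V_g = (1/(fρ)) |∂P/∂n| = 9.38×10⁻⁴ / (1.38×10⁻⁴ × 1.22) = 5.57 m/s

5.6 m/s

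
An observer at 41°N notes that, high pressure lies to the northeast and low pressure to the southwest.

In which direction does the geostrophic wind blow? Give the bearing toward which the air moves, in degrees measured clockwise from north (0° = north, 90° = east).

The pressure-gradient force points toward the southwest (bearing 225°).
Geostrophic balance: in the Northern Hemisphere the Coriolis force deflects motion to the right, so the geostrophic wind blows 90° to the right of the pressure-gradient force (low pressure on the left).
Rotating 225° by 90° clockwise gives 315° — the wind blows toward the northwest.

315°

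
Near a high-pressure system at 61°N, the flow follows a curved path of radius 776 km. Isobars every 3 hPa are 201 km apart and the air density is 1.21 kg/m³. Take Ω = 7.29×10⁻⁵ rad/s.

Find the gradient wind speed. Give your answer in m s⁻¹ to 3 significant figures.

10.9 m s⁻¹

Coriolis parameter at 61°N:
f = 2Ω sin φ = 2 × 7.29×10⁻⁵ × sin 61° = 1.28×10⁻⁴ s⁻¹
Pressure gradient: |∂P/∂n| = 300 Pa / 201000 m = 1.49×10⁻³ Pa/m
Geostrophic speed: V_g = |∂P/∂n|/(fρ) = 1.49×10⁻³/(1.28×10⁻⁴ × 1.21) = 9.67 m/s
Around a high, pressure-gradient force acts outward with centrifugal, so Coriolis balances both:
fV = (1/ρ)|∂P/∂n| + V²/R  →  V² − fR·V + fR·V_g = 0
With fR = 1.28×10⁻⁴ × 776×10³ m = 99.0 m/s:
V = [fR − √((fR)² − 4 fR V_g)]/2 = [99.0 − √(99.0² − 4×99.0×9.67)]/2 = 10.9 m/s
Supergeostrophic (V > V_g = 9.67 m/s), as expected around a high.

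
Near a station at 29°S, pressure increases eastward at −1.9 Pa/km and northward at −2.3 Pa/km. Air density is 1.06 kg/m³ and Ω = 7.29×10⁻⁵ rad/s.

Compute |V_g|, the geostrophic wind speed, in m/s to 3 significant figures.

39.8 m/s

Coriolis parameter at 29°S:
f = 2Ω sin φ = 2 × 7.29×10⁻⁵ × sin 29° = 7.07×10⁻⁵ s⁻¹
In the Southern Hemisphere f is negative: f = −7.07×10⁻⁵ s⁻¹.
Component geostrophic relations (x east, y north):
u_g = −(1/(fρ)) ∂P/∂y,  v_g = (1/(fρ)) ∂P/∂x
u_g = −(−2.3×10⁻³)/(−7.07×10⁻⁵ × 1.06) = −30.7 m/s;  v_g = (−1.9×10⁻³)/(−7.07×10⁻⁵ × 1.06) = 25.4 m/s
|V_g| = √(u_g² + v_g²) = 39.8 m/s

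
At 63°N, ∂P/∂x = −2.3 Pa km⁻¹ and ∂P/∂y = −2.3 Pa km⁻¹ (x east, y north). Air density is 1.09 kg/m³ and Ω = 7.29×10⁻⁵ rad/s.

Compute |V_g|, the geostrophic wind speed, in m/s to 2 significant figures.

Coriolis parameter at 63°N:
f = 2Ω sin φ = 2 × 7.29×10⁻⁵ × sin 63° = 1.30×10⁻⁴ s⁻¹
Component geostrophic relations (x east, y north):
u_g = −(1/(fρ)) ∂P/∂y,  v_g = (1/(fρ)) ∂P/∂x
u_g = −(−2.3×10⁻³)/(1.30×10⁻⁴ × 1.09) = 16.2 m/s;  v_g = (−2.3×10⁻³)/(1.30×10⁻⁴ × 1.09) = −16.2 m/s
|V_g| = √(u_g² + v_g²) = 23.0 m/s

23 m/s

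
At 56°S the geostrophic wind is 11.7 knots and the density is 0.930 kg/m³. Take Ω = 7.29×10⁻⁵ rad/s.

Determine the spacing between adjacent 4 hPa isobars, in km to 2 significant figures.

Coriolis parameter at 56°S:
f = 2Ω sin φ = 2 × 7.29×10⁻⁵ × sin 56° = 1.21×10⁻⁴ s⁻¹
Wind speed in SI: 11.7 knots = 6.02 m/s
Geostrophic balance rearranged: |∂P/∂n| = f ρ V_g
|∂P/∂n| = 1.21×10⁻⁴ × 0.930 × 6.02 = 6.77×10⁻⁴ Pa/m
Isobar spacing: Δn = ΔP/|∂P/∂n| = 400 Pa / 6.77×10⁻⁴ Pa/m = 591182 m ≈ 590 km

590 km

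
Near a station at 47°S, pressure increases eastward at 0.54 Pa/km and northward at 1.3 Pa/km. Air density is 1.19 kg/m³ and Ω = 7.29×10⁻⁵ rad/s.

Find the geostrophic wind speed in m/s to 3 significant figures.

11.1 m/s

Coriolis parameter at 47°S:
f = 2Ω sin φ = 2 × 7.29×10⁻⁵ × sin 47° = 1.07×10⁻⁴ s⁻¹
In the Southern Hemisphere f is negative: f = −1.07×10⁻⁴ s⁻¹.
Component geostrophic relations (x east, y north):
u_g = −(1/(fρ)) ∂P/∂y,  v_g = (1/(fρ)) ∂P/∂x
u_g = −(1.3×10⁻³)/(−1.07×10⁻⁴ × 1.19) = 10.2 m/s;  v_g = (0.54×10⁻³)/(−1.07×10⁻⁴ × 1.19) = −4.26 m/s
|V_g| = √(u_g² + v_g²) = 11.1 m/s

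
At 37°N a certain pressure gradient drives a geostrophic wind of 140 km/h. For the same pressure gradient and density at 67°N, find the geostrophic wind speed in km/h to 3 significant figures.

91.5 km/h

With the same pressure gradient and density, V_g ∝ 1/f ∝ 1/sin φ.
V₂ = V₁ · sin φ₁ / sin φ₂ = 140 × sin 37° / sin 67°
V₂ = 140 × 0.6018/0.9205 = 91.5 km/h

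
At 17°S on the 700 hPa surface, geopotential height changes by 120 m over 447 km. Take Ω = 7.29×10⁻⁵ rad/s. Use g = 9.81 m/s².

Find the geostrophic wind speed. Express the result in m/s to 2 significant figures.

Coriolis parameter at 17°S:
f = 2Ω sin φ = 2 × 7.29×10⁻⁵ × sin 17° = 4.26×10⁻⁵ s⁻¹
Height gradient: |∂Z/∂n| = 120 m / 447000 m = 2.68×10⁻⁴
On a pressure surface, geostrophic balance gives V_g = (g/f)|∂Z/∂n|:
V_g = 9.81 × 2.68×10⁻⁴ / 4.26×10⁻⁵ = 61.8 m/s

62 m/s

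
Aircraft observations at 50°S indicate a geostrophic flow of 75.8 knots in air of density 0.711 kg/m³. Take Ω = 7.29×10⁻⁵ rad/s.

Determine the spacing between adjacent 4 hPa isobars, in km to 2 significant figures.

Coriolis parameter at 50°S:
f = 2Ω sin φ = 2 × 7.29×10⁻⁵ × sin 50° = 1.12×10⁻⁴ s⁻¹
Wind speed in SI: 75.8 knots = 39.0 m/s
Geostrophic balance rearranged: |∂P/∂n| = f ρ V_g
|∂P/∂n| = 1.12×10⁻⁴ × 0.711 × 39.0 = 3.10×10⁻³ Pa/m
Isobar spacing: Δn = ΔP/|∂P/∂n| = 400 Pa / 3.10×10⁻³ Pa/m = 129173 m ≈ 130 km

130 km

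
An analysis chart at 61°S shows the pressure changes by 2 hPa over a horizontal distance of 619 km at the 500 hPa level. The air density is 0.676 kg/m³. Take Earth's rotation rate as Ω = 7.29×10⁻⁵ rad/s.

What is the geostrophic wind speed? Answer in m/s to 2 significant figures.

3.7 m/s

Coriolis parameter at 61°S:
f = 2Ω sin φ = 2 × 7.29×10⁻⁵ × sin 61° = 1.28×10⁻⁴ s⁻¹
Pressure gradient: |∂P/∂n| = 200 Pa / 619000 m = 3.23×10⁻⁴ Pa/m
Geostrophic balance (pressure-gradient force = Coriolis force):
V_g = (1/(fρ)) |∂P/∂n| = 3.23×10⁻⁴ / (1.28×10⁻⁴ × 0.676) = 3.75 m/s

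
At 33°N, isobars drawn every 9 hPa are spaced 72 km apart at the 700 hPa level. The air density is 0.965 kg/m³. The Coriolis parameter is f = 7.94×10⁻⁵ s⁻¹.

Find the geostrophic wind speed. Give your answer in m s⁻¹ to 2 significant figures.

Pressure gradient: |∂P/∂n| = 900 Pa / 72000 m = 1.25×10⁻² Pa/m
Geostrophic balance (pressure-gradient force = Coriolis force):
V_g = (1/(fρ)) |∂P/∂n| = 1.25×10⁻² / (7.94×10⁻⁵ × 0.965) = 163 m/s

160 m s⁻¹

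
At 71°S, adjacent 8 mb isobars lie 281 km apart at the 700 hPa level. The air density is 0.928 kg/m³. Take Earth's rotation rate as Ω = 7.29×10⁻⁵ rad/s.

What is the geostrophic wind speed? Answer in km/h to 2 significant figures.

80 km/h

Coriolis parameter at 71°S:
f = 2Ω sin φ = 2 × 7.29×10⁻⁵ × sin 71° = 1.38×10⁻⁴ s⁻¹
Pressure gradient: |∂P/∂n| = 800 Pa / 281000 m = 2.85×10⁻³ Pa/m
Geostrophic balance (pressure-gradient force = Coriolis force):
V_g = (1/(fρ)) |∂P/∂n| = 2.85×10⁻³ / (1.38×10⁻⁴ × 0.928) = 22.3 m/s
Converting: 22.3 m/s × 3.6 = 80 km/h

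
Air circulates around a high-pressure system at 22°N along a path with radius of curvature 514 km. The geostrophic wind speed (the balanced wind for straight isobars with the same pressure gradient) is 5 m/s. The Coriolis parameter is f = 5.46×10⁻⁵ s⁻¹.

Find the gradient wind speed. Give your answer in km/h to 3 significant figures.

Around a high, pressure-gradient force acts outward with centrifugal, so Coriolis balances both:
fV = (1/ρ)|∂P/∂n| + V²/R  →  V² − fR·V + fR·V_g = 0
With fR = 5.46×10⁻⁵ × 514×10³ m = 28.1 m/s:
V = [fR − √((fR)² − 4 fR V_g)]/2 = [28.1 − √(28.1² − 4×28.1×5)]/2 = 6.51 m/s
Supergeostrophic (V > V_g = 5 m/s), as expected around a high.
Converting: 6.51 m/s × 3.6 = 23.4 km/h

23.4 km/h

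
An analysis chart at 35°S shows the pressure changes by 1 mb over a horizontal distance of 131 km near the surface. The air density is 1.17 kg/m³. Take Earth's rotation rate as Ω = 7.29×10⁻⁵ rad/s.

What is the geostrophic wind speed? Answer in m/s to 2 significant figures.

Coriolis parameter at 35°S:
f = 2Ω sin φ = 2 × 7.29×10⁻⁵ × sin 35° = 8.36×10⁻⁵ s⁻¹
Pressure gradient: |∂P/∂n| = 100 Pa / 131000 m = 7.63×10⁻⁴ Pa/m
Geostrophic balance (pressure-gradient force = Coriolis force):
V_g = (1/(fρ)) |∂P/∂n| = 7.63×10⁻⁴ / (8.36×10⁻⁵ × 1.17) = 7.80 m/s

7.8 m/s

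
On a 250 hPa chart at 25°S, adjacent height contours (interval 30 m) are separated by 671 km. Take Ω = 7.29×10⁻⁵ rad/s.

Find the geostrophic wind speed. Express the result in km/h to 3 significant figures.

Coriolis parameter at 25°S:
f = 2Ω sin φ = 2 × 7.29×10⁻⁵ × sin 25° = 6.16×10⁻⁵ s⁻¹
Height gradient: |∂Z/∂n| = 30 m / 671000 m = 4.47×10⁻⁵
On a pressure surface, geostrophic balance gives V_g = (g/f)|∂Z/∂n|:
V_g = 9.81 × 4.47×10⁻⁵ / 6.16×10⁻⁵ = 7.12 m/s
Converting: 7.12 m/s × 3.6 = 25.6 km/h

25.6 km/h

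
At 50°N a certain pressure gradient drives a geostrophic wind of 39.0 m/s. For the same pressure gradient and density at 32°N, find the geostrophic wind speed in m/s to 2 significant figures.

56 m/s

With the same pressure gradient and density, V_g ∝ 1/f ∝ 1/sin φ.
V₂ = V₁ · sin φ₁ / sin φ₂ = 39.0 × sin 50° / sin 32°
V₂ = 39.0 × 0.7660/0.5299 = 56 m/s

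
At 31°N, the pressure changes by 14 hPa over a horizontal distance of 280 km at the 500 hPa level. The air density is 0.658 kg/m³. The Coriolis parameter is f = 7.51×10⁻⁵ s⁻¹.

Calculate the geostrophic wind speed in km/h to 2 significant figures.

360 km/h

Pressure gradient: |∂P/∂n| = 1400 Pa / 280000 m = 5.00×10⁻³ Pa/m
Geostrophic balance (pressure-gradient force = Coriolis force):
V_g = (1/(fρ)) |∂P/∂n| = 5.00×10⁻³ / (7.51×10⁻⁵ × 0.658) = 101 m/s
Converting: 101 m/s × 3.6 = 360 km/h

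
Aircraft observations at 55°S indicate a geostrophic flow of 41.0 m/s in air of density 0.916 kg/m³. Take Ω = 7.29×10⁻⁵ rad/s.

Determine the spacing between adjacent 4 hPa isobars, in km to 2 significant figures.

Coriolis parameter at 55°S:
f = 2Ω sin φ = 2 × 7.29×10⁻⁵ × sin 55° = 1.19×10⁻⁴ s⁻¹
Geostrophic balance rearranged: |∂P/∂n| = f ρ V_g
|∂P/∂n| = 1.19×10⁻⁴ × 0.916 × 41.0 = 4.49×10⁻³ Pa/m
Isobar spacing: Δn = ΔP/|∂P/∂n| = 400 Pa / 4.49×10⁻³ Pa/m = 89178 m ≈ 89 km

89 km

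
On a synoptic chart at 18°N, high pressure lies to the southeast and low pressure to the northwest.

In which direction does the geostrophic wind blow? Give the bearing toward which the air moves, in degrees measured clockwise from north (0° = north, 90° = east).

045°

The pressure-gradient force points toward the northwest (bearing 315°).
Geostrophic balance: in the Northern Hemisphere the Coriolis force deflects motion to the right, so the geostrophic wind blows 90° to the right of the pressure-gradient force (low pressure on the left).
Rotating 315° by 90° clockwise gives 045° — the wind blows toward the northeast.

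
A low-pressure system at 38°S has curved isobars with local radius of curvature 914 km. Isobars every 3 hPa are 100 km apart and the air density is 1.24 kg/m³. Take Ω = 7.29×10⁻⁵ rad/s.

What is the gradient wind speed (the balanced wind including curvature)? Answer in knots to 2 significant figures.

42 knots

Coriolis parameter at 38°S:
f = 2Ω sin φ = 2 × 7.29×10⁻⁵ × sin 38° = 8.98×10⁻⁵ s⁻¹
Pressure gradient: |∂P/∂n| = 300 Pa / 100000 m = 3.00×10⁻³ Pa/m
Geostrophic speed: V_g = |∂P/∂n|/(fρ) = 3.00×10⁻³/(8.98×10⁻⁵ × 1.24) = 27.0 m/s
Around a low, centrifugal force acts outward with Coriolis, so pressure-gradient force balances both:
(1/ρ)|∂P/∂n| = fV + V²/R  →  V² + fR·V − fR·V_g = 0
With fR = 8.98×10⁻⁵ × 914×10³ m = 82.0 m/s:
V = [−fR + √((fR)² + 4 fR V_g)]/2 = [−82.0 + √(82.0² + 4×82.0×27)]/2 = 21.4 m/s
Subgeostrophic (V < V_g = 27 m/s), as expected around a low.
Converting: 21.4 m/s × 1.944 = 42 knots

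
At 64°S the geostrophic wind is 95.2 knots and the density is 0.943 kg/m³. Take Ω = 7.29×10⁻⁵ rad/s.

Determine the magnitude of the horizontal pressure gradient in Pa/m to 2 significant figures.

Coriolis parameter at 64°S:
f = 2Ω sin φ = 2 × 7.29×10⁻⁵ × sin 64° = 1.31×10⁻⁴ s⁻¹
Wind speed in SI: 95.2 knots = 49.0 m/s
Geostrophic balance rearranged: |∂P/∂n| = f ρ V_g
|∂P/∂n| = 1.31×10⁻⁴ × 0.943 × 49.0 = 6.05×10⁻³ Pa/m

6.1×10⁻³ Pa/m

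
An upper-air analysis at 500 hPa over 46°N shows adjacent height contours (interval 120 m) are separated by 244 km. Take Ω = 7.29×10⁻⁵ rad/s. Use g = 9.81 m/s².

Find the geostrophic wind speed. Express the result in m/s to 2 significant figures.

46 m/s

Coriolis parameter at 46°N:
f = 2Ω sin φ = 2 × 7.29×10⁻⁵ × sin 46° = 1.05×10⁻⁴ s⁻¹
Height gradient: |∂Z/∂n| = 120 m / 244000 m = 4.92×10⁻⁴
On a pressure surface, geostrophic balance gives V_g = (g/f)|∂Z/∂n|:
V_g = 9.81 × 4.92×10⁻⁴ / 1.05×10⁻⁴ = 46.0 m/s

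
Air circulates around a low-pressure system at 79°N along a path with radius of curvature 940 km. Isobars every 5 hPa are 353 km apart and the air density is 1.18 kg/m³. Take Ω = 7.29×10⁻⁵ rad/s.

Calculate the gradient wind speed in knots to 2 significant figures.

15 knots

Coriolis parameter at 79°N:
f = 2Ω sin φ = 2 × 7.29×10⁻⁵ × sin 79° = 1.43×10⁻⁴ s⁻¹
Pressure gradient: |∂P/∂n| = 500 Pa / 353000 m = 1.42×10⁻³ Pa/m
Geostrophic speed: V_g = |∂P/∂n|/(fρ) = 1.42×10⁻³/(1.43×10⁻⁴ × 1.18) = 8.39 m/s
Around a low, centrifugal force acts outward with Coriolis, so pressure-gradient force balances both:
(1/ρ)|∂P/∂n| = fV + V²/R  →  V² + fR·V − fR·V_g = 0
With fR = 1.43×10⁻⁴ × 940×10³ m = 135 m/s:
V = [−fR + √((fR)² + 4 fR V_g)]/2 = [−135 + √(135² + 4×135×8.39)]/2 = 7.92 m/s
Subgeostrophic (V < V_g = 8.39 m/s), as expected around a low.
Converting: 7.92 m/s × 1.944 = 15 knots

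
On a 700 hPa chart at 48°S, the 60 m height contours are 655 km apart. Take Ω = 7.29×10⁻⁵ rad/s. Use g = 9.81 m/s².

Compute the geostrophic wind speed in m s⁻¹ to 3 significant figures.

Coriolis parameter at 48°S:
f = 2Ω sin φ = 2 × 7.29×10⁻⁵ × sin 48° = 1.08×10⁻⁴ s⁻¹
Height gradient: |∂Z/∂n| = 60 m / 655000 m = 9.16×10⁻⁵
On a pressure surface, geostrophic balance gives V_g = (g/f)|∂Z/∂n|:
V_g = 9.81 × 9.16×10⁻⁵ / 1.08×10⁻⁴ = 8.29 m/s

8.29 m s⁻¹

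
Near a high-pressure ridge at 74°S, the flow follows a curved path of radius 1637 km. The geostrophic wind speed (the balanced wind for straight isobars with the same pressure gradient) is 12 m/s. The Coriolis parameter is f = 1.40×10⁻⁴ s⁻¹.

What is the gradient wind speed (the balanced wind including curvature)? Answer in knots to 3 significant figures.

24.7 knots

Around a high, pressure-gradient force acts outward with centrifugal, so Coriolis balances both:
fV = (1/ρ)|∂P/∂n| + V²/R  →  V² − fR·V + fR·V_g = 0
With fR = 1.40×10⁻⁴ × 1637×10³ m = 229 m/s:
V = [fR − √((fR)² − 4 fR V_g)]/2 = [229 − √(229² − 4×229×12)]/2 = 12.7 m/s
Supergeostrophic (V > V_g = 12 m/s), as expected around a high.
Converting: 12.7 m/s × 1.944 = 24.7 knots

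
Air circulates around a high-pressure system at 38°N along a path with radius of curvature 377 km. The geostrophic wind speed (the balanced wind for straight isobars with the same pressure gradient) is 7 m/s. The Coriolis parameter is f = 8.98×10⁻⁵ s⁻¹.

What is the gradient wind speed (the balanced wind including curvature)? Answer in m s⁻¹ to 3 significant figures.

Around a high, pressure-gradient force acts outward with centrifugal, so Coriolis balances both:
fV = (1/ρ)|∂P/∂n| + V²/R  →  V² − fR·V + fR·V_g = 0
With fR = 8.98×10⁻⁵ × 377×10³ m = 33.9 m/s:
V = [fR − √((fR)² − 4 fR V_g)]/2 = [33.9 − √(33.9² − 4×33.9×7)]/2 = 9.89 m/s
Supergeostrophic (V > V_g = 7 m/s), as expected around a high.

9.89 m s⁻¹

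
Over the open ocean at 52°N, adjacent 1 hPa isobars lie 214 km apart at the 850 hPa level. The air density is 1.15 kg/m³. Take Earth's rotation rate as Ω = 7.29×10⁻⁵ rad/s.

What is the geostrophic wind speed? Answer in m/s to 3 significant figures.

3.54 m/s

Coriolis parameter at 52°N:
f = 2Ω sin φ = 2 × 7.29×10⁻⁵ × sin 52° = 1.15×10⁻⁴ s⁻¹
Pressure gradient: |∂P/∂n| = 100 Pa / 214000 m = 4.67×10⁻⁴ Pa/m
Geostrophic balance (pressure-gradient force = Coriolis force):
V_g = (1/(fρ)) |∂P/∂n| = 4.67×10⁻⁴ / (1.15×10⁻⁴ × 1.15) = 3.54 m/s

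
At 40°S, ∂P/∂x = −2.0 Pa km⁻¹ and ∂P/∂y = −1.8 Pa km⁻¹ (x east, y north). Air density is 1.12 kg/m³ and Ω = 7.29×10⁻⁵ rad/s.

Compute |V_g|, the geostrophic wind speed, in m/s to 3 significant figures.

25.6 m/s

Coriolis parameter at 40°S:
f = 2Ω sin φ = 2 × 7.29×10⁻⁵ × sin 40° = 9.37×10⁻⁵ s⁻¹
In the Southern Hemisphere f is negative: f = −9.37×10⁻⁵ s⁻¹.
Component geostrophic relations (x east, y north):
u_g = −(1/(fρ)) ∂P/∂y,  v_g = (1/(fρ)) ∂P/∂x
u_g = −(−1.8×10⁻³)/(−9.37×10⁻⁵ × 1.12) = −17.1 m/s;  v_g = (−2.0×10⁻³)/(−9.37×10⁻⁵ × 1.12) = 19.1 m/s
|V_g| = √(u_g² + v_g²) = 25.6 m/s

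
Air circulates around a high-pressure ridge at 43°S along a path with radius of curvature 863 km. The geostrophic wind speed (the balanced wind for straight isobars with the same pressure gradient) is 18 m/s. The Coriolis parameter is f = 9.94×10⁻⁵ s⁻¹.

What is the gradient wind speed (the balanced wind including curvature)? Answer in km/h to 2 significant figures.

93 km/h

Around a high, pressure-gradient force acts outward with centrifugal, so Coriolis balances both:
fV = (1/ρ)|∂P/∂n| + V²/R  →  V² − fR·V + fR·V_g = 0
With fR = 9.94×10⁻⁵ × 863×10³ m = 85.8 m/s:
V = [fR − √((fR)² − 4 fR V_g)]/2 = [85.8 − √(85.8² − 4×85.8×18)]/2 = 25.7 m/s
Supergeostrophic (V > V_g = 18 m/s), as expected around a high.
Converting: 25.7 m/s × 3.6 = 93 km/h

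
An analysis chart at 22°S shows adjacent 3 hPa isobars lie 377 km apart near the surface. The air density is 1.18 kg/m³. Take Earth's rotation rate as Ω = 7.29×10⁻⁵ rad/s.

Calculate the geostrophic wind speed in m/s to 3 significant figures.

Coriolis parameter at 22°S:
f = 2Ω sin φ = 2 × 7.29×10⁻⁵ × sin 22° = 5.46×10⁻⁵ s⁻¹
Pressure gradient: |∂P/∂n| = 300 Pa / 377000 m = 7.96×10⁻⁴ Pa/m
Geostrophic balance (pressure-gradient force = Coriolis force):
V_g = (1/(fρ)) |∂P/∂n| = 7.96×10⁻⁴ / (5.46×10⁻⁵ × 1.18) = 12.3 m/s

12.3 m/s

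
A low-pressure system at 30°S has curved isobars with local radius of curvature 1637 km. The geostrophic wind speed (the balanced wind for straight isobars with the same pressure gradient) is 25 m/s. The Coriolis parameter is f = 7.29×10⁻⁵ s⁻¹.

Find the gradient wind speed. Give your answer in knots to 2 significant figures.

Around a low, centrifugal force acts outward with Coriolis, so pressure-gradient force balances both:
(1/ρ)|∂P/∂n| = fV + V²/R  →  V² + fR·V − fR·V_g = 0
With fR = 7.29×10⁻⁵ × 1637×10³ m = 119 m/s:
V = [−fR + √((fR)² + 4 fR V_g)]/2 = [−119 + √(119² + 4×119×25)]/2 = 21.2 m/s
Subgeostrophic (V < V_g = 25 m/s), as expected around a low.
Converting: 21.2 m/s × 1.944 = 41 knots

41 knots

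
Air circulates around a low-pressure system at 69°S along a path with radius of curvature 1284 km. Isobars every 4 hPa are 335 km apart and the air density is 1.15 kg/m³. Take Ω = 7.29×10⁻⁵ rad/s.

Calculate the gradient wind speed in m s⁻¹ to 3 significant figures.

7.32 m s⁻¹

Coriolis parameter at 69°S:
f = 2Ω sin φ = 2 × 7.29×10⁻⁵ × sin 69° = 1.36×10⁻⁴ s⁻¹
Pressure gradient: |∂P/∂n| = 400 Pa / 335000 m = 1.19×10⁻³ Pa/m
Geostrophic speed: V_g = |∂P/∂n|/(fρ) = 1.19×10⁻³/(1.36×10⁻⁴ × 1.15) = 7.63 m/s
Around a low, centrifugal force acts outward with Coriolis, so pressure-gradient force balances both:
(1/ρ)|∂P/∂n| = fV + V²/R  →  V² + fR·V − fR·V_g = 0
With fR = 1.36×10⁻⁴ × 1284×10³ m = 175 m/s:
V = [−fR + √((fR)² + 4 fR V_g)]/2 = [−175 + √(175² + 4×175×7.63)]/2 = 7.32 m/s
Subgeostrophic (V < V_g = 7.63 m/s), as expected around a low.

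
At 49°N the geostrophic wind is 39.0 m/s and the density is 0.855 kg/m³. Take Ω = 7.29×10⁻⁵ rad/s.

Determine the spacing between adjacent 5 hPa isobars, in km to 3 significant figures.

136 km

Coriolis parameter at 49°N:
f = 2Ω sin φ = 2 × 7.29×10⁻⁵ × sin 49° = 1.10×10⁻⁴ s⁻¹
Geostrophic balance rearranged: |∂P/∂n| = f ρ V_g
|∂P/∂n| = 1.10×10⁻⁴ × 0.855 × 39.0 = 3.67×10⁻³ Pa/m
Isobar spacing: Δn = ΔP/|∂P/∂n| = 500 Pa / 3.67×10⁻³ Pa/m = 136271 m ≈ 136 km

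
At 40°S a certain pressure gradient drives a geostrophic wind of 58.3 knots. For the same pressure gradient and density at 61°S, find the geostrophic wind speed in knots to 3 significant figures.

With the same pressure gradient and density, V_g ∝ 1/f ∝ 1/sin φ.
V₂ = V₁ · sin φ₁ / sin φ₂ = 58.3 × sin 40° / sin 61°
V₂ = 58.3 × 0.6428/0.8746 = 42.8 knots

42.8 knots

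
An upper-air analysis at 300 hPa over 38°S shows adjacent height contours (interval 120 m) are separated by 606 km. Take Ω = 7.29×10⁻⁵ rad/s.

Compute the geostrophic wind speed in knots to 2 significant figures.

42 knots

Coriolis parameter at 38°S:
f = 2Ω sin φ = 2 × 7.29×10⁻⁵ × sin 38° = 8.98×10⁻⁵ s⁻¹
Height gradient: |∂Z/∂n| = 120 m / 606000 m = 1.98×10⁻⁴
On a pressure surface, geostrophic balance gives V_g = (g/f)|∂Z/∂n|:
V_g = 9.81 × 1.98×10⁻⁴ / 8.98×10⁻⁵ = 21.6 m/s
Converting: 21.6 m/s × 1.944 = 42 knots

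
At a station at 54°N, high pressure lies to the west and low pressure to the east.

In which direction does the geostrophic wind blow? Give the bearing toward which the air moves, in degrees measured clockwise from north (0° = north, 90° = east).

180°

The pressure-gradient force points toward the east (bearing 090°).
Geostrophic balance: in the Northern Hemisphere the Coriolis force deflects motion to the right, so the geostrophic wind blows 90° to the right of the pressure-gradient force (low pressure on the left).
Rotating 090° by 90° clockwise gives 180° — the wind blows toward the south.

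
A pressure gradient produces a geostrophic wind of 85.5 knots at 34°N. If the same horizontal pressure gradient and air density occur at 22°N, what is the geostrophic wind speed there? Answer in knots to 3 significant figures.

With the same pressure gradient and density, V_g ∝ 1/f ∝ 1/sin φ.
V₂ = V₁ · sin φ₁ / sin φ₂ = 85.5 × sin 34° / sin 22°
V₂ = 85.5 × 0.5592/0.3746 = 128 knots

128 knots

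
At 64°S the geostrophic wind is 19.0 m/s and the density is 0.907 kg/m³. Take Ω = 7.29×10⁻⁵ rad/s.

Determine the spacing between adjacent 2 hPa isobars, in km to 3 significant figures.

Coriolis parameter at 64°S:
f = 2Ω sin φ = 2 × 7.29×10⁻⁵ × sin 64° = 1.31×10⁻⁴ s⁻¹
Geostrophic balance rearranged: |∂P/∂n| = f ρ V_g
|∂P/∂n| = 1.31×10⁻⁴ × 0.907 × 19.0 = 2.26×10⁻³ Pa/m
Isobar spacing: Δn = ΔP/|∂P/∂n| = 200 Pa / 2.26×10⁻³ Pa/m = 88563 m ≈ 88.6 km

88.6 km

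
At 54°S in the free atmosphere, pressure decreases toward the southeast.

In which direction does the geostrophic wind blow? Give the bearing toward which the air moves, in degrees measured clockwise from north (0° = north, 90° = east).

045°

The pressure-gradient force points toward the southeast (bearing 135°).
Geostrophic balance: in the Southern Hemisphere the Coriolis force deflects motion to the left, so the geostrophic wind blows 90° to the left of the pressure-gradient force (low pressure on the right).
Rotating 135° by 90° counterclockwise gives 045° — the wind blows toward the northeast.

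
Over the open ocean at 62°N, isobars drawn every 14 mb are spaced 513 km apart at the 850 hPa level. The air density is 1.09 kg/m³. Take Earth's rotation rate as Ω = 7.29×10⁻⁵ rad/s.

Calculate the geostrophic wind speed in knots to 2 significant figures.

38 knots

Coriolis parameter at 62°N:
f = 2Ω sin φ = 2 × 7.29×10⁻⁵ × sin 62° = 1.29×10⁻⁴ s⁻¹
Pressure gradient: |∂P/∂n| = 1400 Pa / 513000 m = 2.73×10⁻³ Pa/m
Geostrophic balance (pressure-gradient force = Coriolis force):
V_g = (1/(fρ)) |∂P/∂n| = 2.73×10⁻³ / (1.29×10⁻⁴ × 1.09) = 19.4 m/s
Converting: 19.4 m/s × 1.944 = 38 knots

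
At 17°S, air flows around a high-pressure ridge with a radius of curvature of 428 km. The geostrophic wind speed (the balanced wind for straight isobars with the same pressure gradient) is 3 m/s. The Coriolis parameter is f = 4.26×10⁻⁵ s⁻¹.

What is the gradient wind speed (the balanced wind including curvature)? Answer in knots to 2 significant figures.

Around a high, pressure-gradient force acts outward with centrifugal, so Coriolis balances both:
fV = (1/ρ)|∂P/∂n| + V²/R  →  V² − fR·V + fR·V_g = 0
With fR = 4.26×10⁻⁵ × 428×10³ m = 18.2 m/s:
V = [fR − √((fR)² − 4 fR V_g)]/2 = [18.2 − √(18.2² − 4×18.2×3)]/2 = 3.79 m/s
Supergeostrophic (V > V_g = 3 m/s), as expected around a high.
Converting: 3.79 m/s × 1.944 = 7.4 knots

7.4 knots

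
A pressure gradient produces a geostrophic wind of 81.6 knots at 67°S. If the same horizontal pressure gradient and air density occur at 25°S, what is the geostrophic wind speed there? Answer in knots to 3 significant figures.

With the same pressure gradient and density, V_g ∝ 1/f ∝ 1/sin φ.
V₂ = V₁ · sin φ₁ / sin φ₂ = 81.6 × sin 67° / sin 25°
V₂ = 81.6 × 0.9205/0.4226 = 178 knots

178 knots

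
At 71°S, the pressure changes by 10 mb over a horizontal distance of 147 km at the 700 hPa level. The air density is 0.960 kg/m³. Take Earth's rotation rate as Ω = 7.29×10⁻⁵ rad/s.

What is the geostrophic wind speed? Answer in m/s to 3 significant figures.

51.4 m/s

Coriolis parameter at 71°S:
f = 2Ω sin φ = 2 × 7.29×10⁻⁵ × sin 71° = 1.38×10⁻⁴ s⁻¹
Pressure gradient: |∂P/∂n| = 1000 Pa / 147000 m = 6.80×10⁻³ Pa/m
Geostrophic balance (pressure-gradient force = Coriolis force):
V_g = (1/(fρ)) |∂P/∂n| = 6.80×10⁻³ / (1.38×10⁻⁴ × 0.960) = 51.4 m/s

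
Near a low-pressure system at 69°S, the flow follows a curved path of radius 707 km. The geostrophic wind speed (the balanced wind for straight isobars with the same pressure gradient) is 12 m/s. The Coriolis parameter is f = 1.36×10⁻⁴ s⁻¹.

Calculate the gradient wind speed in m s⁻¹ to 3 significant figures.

Around a low, centrifugal force acts outward with Coriolis, so pressure-gradient force balances both:
(1/ρ)|∂P/∂n| = fV + V²/R  →  V² + fR·V − fR·V_g = 0
With fR = 1.36×10⁻⁴ × 707×10³ m = 96.2 m/s:
V = [−fR + √((fR)² + 4 fR V_g)]/2 = [−96.2 + √(96.2² + 4×96.2×12)]/2 = 10.8 m/s
Subgeostrophic (V < V_g = 12 m/s), as expected around a low.

10.8 m s⁻¹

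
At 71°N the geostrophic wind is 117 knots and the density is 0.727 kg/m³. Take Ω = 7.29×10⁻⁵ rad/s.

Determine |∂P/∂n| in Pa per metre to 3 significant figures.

Coriolis parameter at 71°N:
f = 2Ω sin φ = 2 × 7.29×10⁻⁵ × sin 71° = 1.38×10⁻⁴ s⁻¹
Wind speed in SI: 117 knots = 60.2 m/s
Geostrophic balance rearranged: |∂P/∂n| = f ρ V_g
|∂P/∂n| = 1.38×10⁻⁴ × 0.727 × 60.2 = 6.03×10⁻³ Pa/m

6.03×10⁻³ Pa/m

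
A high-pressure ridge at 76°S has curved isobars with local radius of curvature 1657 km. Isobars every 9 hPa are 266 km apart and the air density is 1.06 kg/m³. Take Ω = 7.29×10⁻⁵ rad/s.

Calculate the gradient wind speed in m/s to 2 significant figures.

Coriolis parameter at 76°S:
f = 2Ω sin φ = 2 × 7.29×10⁻⁵ × sin 76° = 1.41×10⁻⁴ s⁻¹
Pressure gradient: |∂P/∂n| = 900 Pa / 266000 m = 3.38×10⁻³ Pa/m
Geostrophic speed: V_g = |∂P/∂n|/(fρ) = 3.38×10⁻³/(1.41×10⁻⁴ × 1.06) = 22.6 m/s
Around a high, pressure-gradient force acts outward with centrifugal, so Coriolis balances both:
fV = (1/ρ)|∂P/∂n| + V²/R  →  V² − fR·V + fR·V_g = 0
With fR = 1.41×10⁻⁴ × 1657×10³ m = 234 m/s:
V = [fR − √((fR)² − 4 fR V_g)]/2 = [234 − √(234² − 4×234×22.6)]/2 = 25.3 m/s
Supergeostrophic (V > V_g = 22.6 m/s), as expected around a high.

25 m/s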